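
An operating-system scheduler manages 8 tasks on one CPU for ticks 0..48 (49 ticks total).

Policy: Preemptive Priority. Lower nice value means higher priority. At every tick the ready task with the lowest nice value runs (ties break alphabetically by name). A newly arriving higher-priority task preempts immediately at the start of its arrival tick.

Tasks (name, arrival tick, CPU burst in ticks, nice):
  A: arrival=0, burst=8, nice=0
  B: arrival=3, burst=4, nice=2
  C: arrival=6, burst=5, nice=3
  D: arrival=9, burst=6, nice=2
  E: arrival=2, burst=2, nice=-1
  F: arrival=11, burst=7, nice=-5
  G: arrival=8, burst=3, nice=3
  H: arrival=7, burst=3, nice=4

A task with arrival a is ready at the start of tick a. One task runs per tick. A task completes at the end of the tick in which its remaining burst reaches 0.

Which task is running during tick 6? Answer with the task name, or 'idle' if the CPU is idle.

running at tick 6 = A

t=0: ready={A} → run A
t=1: ready={A} → run A
t=2: ready={A,E} → run E
t=3: ready={A,B,E} → run E
t=4: ready={A,B} → run A
t=5: ready={A,B} → run A
t=6: ready={A,B,C} → run A
t=7: ready={A,B,C,H} → run A
t=8: ready={A,B,C,G,H} → run A
t=9: ready={A,B,C,D,G,H} → run A
t=10: ready={B,C,D,G,H} → run B
t=11: ready={B,C,D,F,G,H} → run F
t=12: ready={B,C,D,F,G,H} → run F
t=13: ready={B,C,D,F,G,H} → run F
t=14: ready={B,C,D,F,G,H} → run F
t=15: ready={B,C,D,F,G,H} → run F
t=16: ready={B,C,D,F,G,H} → run F
t=17: ready={B,C,D,F,G,H} → run F
t=18: ready={B,C,D,G,H} → run B
t=19: ready={B,C,D,G,H} → run B
t=20: ready={B,C,D,G,H} → run B
t=21: ready={C,D,G,H} → run D
t=22: ready={C,D,G,H} → run D
t=23: ready={C,D,G,H} → run D
t=24: ready={C,D,G,H} → run D
t=25: ready={C,D,G,H} → run D
t=26: ready={C,D,G,H} → run D
t=27: ready={C,G,H} → run C
t=28: ready={C,G,H} → run C
t=29: ready={C,G,H} → run C
t=30: ready={C,G,H} → run C
t=31: ready={C,G,H} → run C
t=32: ready={G,H} → run G
t=33: ready={G,H} → run G
t=34: ready={G,H} → run G
t=35: ready={H} → run H
t=36: ready={H} → run H
t=37: ready={H} → run H
t=38: (idle)
t=39: (idle)
t=40: (idle)
t=41: (idle)
t=42: (idle)
t=43: (idle)
t=44: (idle)
t=45: (idle)
t=46: (idle)
t=47: (idle)
t=48: (idle)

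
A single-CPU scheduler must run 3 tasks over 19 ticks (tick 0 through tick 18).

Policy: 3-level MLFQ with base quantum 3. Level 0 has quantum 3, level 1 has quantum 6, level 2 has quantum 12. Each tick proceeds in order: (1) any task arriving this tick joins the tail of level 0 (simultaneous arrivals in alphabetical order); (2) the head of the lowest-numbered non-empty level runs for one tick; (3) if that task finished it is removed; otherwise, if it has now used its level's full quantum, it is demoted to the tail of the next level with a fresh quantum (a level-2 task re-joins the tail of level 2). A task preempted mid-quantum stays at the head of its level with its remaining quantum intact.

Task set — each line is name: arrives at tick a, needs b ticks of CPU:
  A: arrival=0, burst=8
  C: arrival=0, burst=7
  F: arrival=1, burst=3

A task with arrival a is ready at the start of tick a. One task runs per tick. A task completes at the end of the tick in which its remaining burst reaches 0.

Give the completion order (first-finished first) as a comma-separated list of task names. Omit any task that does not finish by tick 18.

completion order = F, A, C

t=0: L0/L1/L2 = AC/-/- → run A
t=1: L0/L1/L2 = ACF/-/- → run A
t=2: L0/L1/L2 = ACF/-/- → run A
t=3: L0/L1/L2 = CF/A/- → run C
t=4: L0/L1/L2 = CF/A/- → run C
t=5: L0/L1/L2 = CF/A/- → run C
t=6: L0/L1/L2 = F/AC/- → run F
t=7: L0/L1/L2 = F/AC/- → run F
t=8: L0/L1/L2 = F/AC/- → run F
t=9: L0/L1/L2 = -/AC/- → run A
t=10: L0/L1/L2 = -/AC/- → run A
t=11: L0/L1/L2 = -/AC/- → run A
t=12: L0/L1/L2 = -/AC/- → run A
t=13: L0/L1/L2 = -/AC/- → run A
t=14: L0/L1/L2 = -/C/- → run C
t=15: L0/L1/L2 = -/C/- → run C
t=16: L0/L1/L2 = -/C/- → run C
t=17: L0/L1/L2 = -/C/- → run C
t=18: (idle)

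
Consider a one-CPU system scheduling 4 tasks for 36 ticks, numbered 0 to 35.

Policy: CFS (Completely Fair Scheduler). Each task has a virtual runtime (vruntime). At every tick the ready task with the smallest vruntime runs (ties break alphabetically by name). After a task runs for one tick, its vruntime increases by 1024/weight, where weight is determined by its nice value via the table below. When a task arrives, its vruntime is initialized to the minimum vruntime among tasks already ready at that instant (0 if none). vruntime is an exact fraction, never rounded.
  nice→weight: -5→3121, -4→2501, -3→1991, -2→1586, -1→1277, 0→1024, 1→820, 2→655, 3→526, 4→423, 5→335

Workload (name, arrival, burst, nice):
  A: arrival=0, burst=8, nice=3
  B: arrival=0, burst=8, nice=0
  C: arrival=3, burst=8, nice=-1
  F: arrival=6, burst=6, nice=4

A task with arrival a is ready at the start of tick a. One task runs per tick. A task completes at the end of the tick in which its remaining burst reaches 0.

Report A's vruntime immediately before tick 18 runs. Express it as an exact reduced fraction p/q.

t=0: vr[A=0 B=0] → run A
t=1: vr[A=512/263 B=0] → run B
t=2: vr[A=512/263 B=1] → run B
t=3: vr[A=512/263 B=2 C=512/263] → run A
t=4: vr[A=1024/263 B=2 C=512/263] → run C
t=5: vr[A=1024/263 B=2 C=923136/335851] → run B
t=6: vr[A=1024/263 B=3 C=923136/335851 F=923136/335851] → run C
t=7: vr[A=1024/263 B=3 C=1192448/335851 F=923136/335851] → run F
t=8: vr[A=1024/263 B=3 C=1192448/335851 F=734397952/142064973] → run B
t=9: vr[A=1024/263 B=4 C=1192448/335851 F=734397952/142064973] → run C
t=10: vr[A=1024/263 B=4 C=1461760/335851 F=734397952/142064973] → run A
t=11: vr[A=1536/263 B=4 C=1461760/335851 F=734397952/142064973] → run B
t=12: vr[A=1536/263 B=5 C=1461760/335851 F=734397952/142064973] → run C
t=13: vr[A=1536/263 B=5 C=1731072/335851 F=734397952/142064973] → run B
t=14: vr[A=1536/263 B=6 C=1731072/335851 F=734397952/142064973] → run C
t=15: vr[A=1536/263 B=6 C=2000384/335851 F=734397952/142064973] → run F
t=16: vr[A=1536/263 B=6 C=2000384/335851 F=1078309376/142064973] → run A
t=17: vr[A=2048/263 B=6 C=2000384/335851 F=1078309376/142064973] → run C
t=18: vr[A=2048/263 B=6 C=2269696/335851 F=1078309376/142064973] → run B
t=19: vr[A=2048/263 B=7 C=2269696/335851 F=1078309376/142064973] → run C
t=20: vr[A=2048/263 B=7 C=2539008/335851 F=1078309376/142064973] → run B
t=21: vr[A=2048/263 C=2539008/335851 F=1078309376/142064973] → run C
t=22: vr[A=2048/263 F=1078309376/142064973] → run F
t=23: vr[A=2048/263 F=474073600/47354991] → run A
t=24: vr[A=2560/263 F=474073600/47354991] → run A
t=25: vr[A=3072/263 F=474073600/47354991] → run F
t=26: vr[A=3072/263 F=1766132224/142064973] → run A
t=27: vr[A=3584/263 F=1766132224/142064973] → run F
t=28: vr[A=3584/263 F=2110043648/142064973] → run A
t=29: vr[F=2110043648/142064973] → run F
t=30: (idle)
t=31: (idle)
t=32: (idle)
t=33: (idle)
t=34: (idle)
t=35: (idle)

vruntime(A, start of tick 18) = 2048/263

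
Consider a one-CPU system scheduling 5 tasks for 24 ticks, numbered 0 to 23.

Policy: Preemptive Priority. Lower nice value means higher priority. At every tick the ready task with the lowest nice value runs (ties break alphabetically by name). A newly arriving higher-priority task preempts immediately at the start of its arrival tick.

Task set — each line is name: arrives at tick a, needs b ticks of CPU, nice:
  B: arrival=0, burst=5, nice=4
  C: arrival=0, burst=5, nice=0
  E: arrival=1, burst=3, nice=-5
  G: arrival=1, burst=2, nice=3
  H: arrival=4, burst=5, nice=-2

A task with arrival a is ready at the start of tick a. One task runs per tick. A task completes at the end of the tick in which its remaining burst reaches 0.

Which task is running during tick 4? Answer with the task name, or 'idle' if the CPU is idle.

t=0: ready={B,C} → run C
t=1: ready={B,C,E,G} → run E
t=2: ready={B,C,E,G} → run E
t=3: ready={B,C,E,G} → run E
t=4: ready={B,C,G,H} → run H
t=5: ready={B,C,G,H} → run H
t=6: ready={B,C,G,H} → run H
t=7: ready={B,C,G,H} → run H
t=8: ready={B,C,G,H} → run H
t=9: ready={B,C,G} → run C
t=10: ready={B,C,G} → run C
t=11: ready={B,C,G} → run C
t=12: ready={B,C,G} → run C
t=13: ready={B,G} → run G
t=14: ready={B,G} → run G
t=15: ready={B} → run B
t=16: ready={B} → run B
t=17: ready={B} → run B
t=18: ready={B} → run B
t=19: ready={B} → run B
t=20: (idle)
t=21: (idle)
t=22: (idle)
t=23: (idle)

running at tick 4 = H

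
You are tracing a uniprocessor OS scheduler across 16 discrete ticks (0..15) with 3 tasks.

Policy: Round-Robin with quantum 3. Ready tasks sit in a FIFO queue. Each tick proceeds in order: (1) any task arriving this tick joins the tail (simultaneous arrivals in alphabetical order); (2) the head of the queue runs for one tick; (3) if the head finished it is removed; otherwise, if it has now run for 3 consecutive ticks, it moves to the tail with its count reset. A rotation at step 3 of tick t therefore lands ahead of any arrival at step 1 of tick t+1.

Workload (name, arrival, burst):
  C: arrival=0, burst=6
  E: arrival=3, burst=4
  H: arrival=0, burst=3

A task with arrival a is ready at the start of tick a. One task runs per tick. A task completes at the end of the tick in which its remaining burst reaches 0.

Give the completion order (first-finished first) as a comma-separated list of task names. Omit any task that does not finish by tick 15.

t=0: queue=[C,H] q_used=0 → run C
t=1: queue=[C,H] q_used=1 → run C
t=2: queue=[C,H] q_used=2 → run C
t=3: queue=[H,C,E] q_used=0 → run H
t=4: queue=[H,C,E] q_used=1 → run H
t=5: queue=[H,C,E] q_used=2 → run H
t=6: queue=[C,E] q_used=0 → run C
t=7: queue=[C,E] q_used=1 → run C
t=8: queue=[C,E] q_used=2 → run C
t=9: queue=[E] q_used=0 → run E
t=10: queue=[E] q_used=1 → run E
t=11: queue=[E] q_used=2 → run E
t=12: queue=[E] q_used=0 → run E
t=13: (idle)
t=14: (idle)
t=15: (idle)

completion order = H, C, E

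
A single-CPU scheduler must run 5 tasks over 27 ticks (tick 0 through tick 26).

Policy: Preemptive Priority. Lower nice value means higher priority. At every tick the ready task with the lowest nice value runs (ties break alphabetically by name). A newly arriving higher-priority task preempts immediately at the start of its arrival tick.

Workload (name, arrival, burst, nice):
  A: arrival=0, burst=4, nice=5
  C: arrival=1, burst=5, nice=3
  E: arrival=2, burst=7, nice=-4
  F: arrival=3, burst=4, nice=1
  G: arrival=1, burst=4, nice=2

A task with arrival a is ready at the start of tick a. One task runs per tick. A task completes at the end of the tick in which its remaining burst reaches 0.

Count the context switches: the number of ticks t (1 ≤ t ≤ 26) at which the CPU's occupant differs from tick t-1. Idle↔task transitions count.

context switches = 7

t=0: ready={A} → run A
t=1: ready={A,C,G} → run G
t=2: ready={A,C,E,G} → run E
t=3: ready={A,C,E,F,G} → run E
t=4: ready={A,C,E,F,G} → run E
t=5: ready={A,C,E,F,G} → run E
t=6: ready={A,C,E,F,G} → run E
t=7: ready={A,C,E,F,G} → run E
t=8: ready={A,C,E,F,G} → run E
t=9: ready={A,C,F,G} → run F
t=10: ready={A,C,F,G} → run F
t=11: ready={A,C,F,G} → run F
t=12: ready={A,C,F,G} → run F
t=13: ready={A,C,G} → run G
t=14: ready={A,C,G} → run G
t=15: ready={A,C,G} → run G
t=16: ready={A,C} → run C
t=17: ready={A,C} → run C
t=18: ready={A,C} → run C
t=19: ready={A,C} → run C
t=20: ready={A,C} → run C
t=21: ready={A} → run A
t=22: ready={A} → run A
t=23: ready={A} → run A
t=24: (idle)
t=25: (idle)
t=26: (idle)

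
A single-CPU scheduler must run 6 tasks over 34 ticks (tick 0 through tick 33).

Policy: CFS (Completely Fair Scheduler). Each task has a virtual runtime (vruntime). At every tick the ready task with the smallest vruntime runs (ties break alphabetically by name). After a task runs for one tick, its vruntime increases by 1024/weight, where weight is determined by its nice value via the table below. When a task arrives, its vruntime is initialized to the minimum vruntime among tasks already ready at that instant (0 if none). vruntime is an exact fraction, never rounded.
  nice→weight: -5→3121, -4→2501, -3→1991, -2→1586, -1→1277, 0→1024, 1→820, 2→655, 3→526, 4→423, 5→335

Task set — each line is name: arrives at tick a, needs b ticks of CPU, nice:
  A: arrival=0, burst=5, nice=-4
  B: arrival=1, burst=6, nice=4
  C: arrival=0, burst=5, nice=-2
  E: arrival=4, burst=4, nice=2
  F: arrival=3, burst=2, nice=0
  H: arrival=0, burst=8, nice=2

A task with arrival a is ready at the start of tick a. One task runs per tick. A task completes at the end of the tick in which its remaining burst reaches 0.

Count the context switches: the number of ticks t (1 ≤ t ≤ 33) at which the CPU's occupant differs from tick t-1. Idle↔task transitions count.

t=0: vr[A=0 C=0 H=0] → run A
t=1: vr[A=1024/2501 B=0 C=0 H=0] → run B
t=2: vr[A=1024/2501 B=1024/423 C=0 H=0] → run C
t=3: vr[A=1024/2501 B=1024/423 C=512/793 F=0 H=0] → run F
t=4: vr[A=1024/2501 B=1024/423 C=512/793 E=0 F=1 H=0] → run E
t=5: vr[A=1024/2501 B=1024/423 C=512/793 E=1024/655 F=1 H=0] → run H
t=6: vr[A=1024/2501 B=1024/423 C=512/793 E=1024/655 F=1 H=1024/655] → run A
t=7: vr[A=2048/2501 B=1024/423 C=512/793 E=1024/655 F=1 H=1024/655] → run C
t=8: vr[A=2048/2501 B=1024/423 C=1024/793 E=1024/655 F=1 H=1024/655] → run A
t=9: vr[A=3072/2501 B=1024/423 C=1024/793 E=1024/655 F=1 H=1024/655] → run F
t=10: vr[A=3072/2501 B=1024/423 C=1024/793 E=1024/655 H=1024/655] → run A
t=11: vr[A=4096/2501 B=1024/423 C=1024/793 E=1024/655 H=1024/655] → run C
t=12: vr[A=4096/2501 B=1024/423 C=1536/793 E=1024/655 H=1024/655] → run E
t=13: vr[A=4096/2501 B=1024/423 C=1536/793 E=2048/655 H=1024/655] → run H
t=14: vr[A=4096/2501 B=1024/423 C=1536/793 E=2048/655 H=2048/655] → run A
t=15: vr[B=1024/423 C=1536/793 E=2048/655 H=2048/655] → run C
t=16: vr[B=1024/423 C=2048/793 E=2048/655 H=2048/655] → run B
t=17: vr[B=2048/423 C=2048/793 E=2048/655 H=2048/655] → run C
t=18: vr[B=2048/423 E=2048/655 H=2048/655] → run E
t=19: vr[B=2048/423 E=3072/655 H=2048/655] → run H
t=20: vr[B=2048/423 E=3072/655 H=3072/655] → run E
t=21: vr[B=2048/423 H=3072/655] → run H
t=22: vr[B=2048/423 H=4096/655] → run B
t=23: vr[B=1024/141 H=4096/655] → run H
t=24: vr[B=1024/141 H=1024/131] → run B
t=25: vr[B=4096/423 H=1024/131] → run H
t=26: vr[B=4096/423 H=6144/655] → run H
t=27: vr[B=4096/423 H=7168/655] → run B
t=28: vr[B=5120/423 H=7168/655] → run H
t=29: vr[B=5120/423] → run B
t=30: (idle)
t=31: (idle)
t=32: (idle)
t=33: (idle)

context switches = 29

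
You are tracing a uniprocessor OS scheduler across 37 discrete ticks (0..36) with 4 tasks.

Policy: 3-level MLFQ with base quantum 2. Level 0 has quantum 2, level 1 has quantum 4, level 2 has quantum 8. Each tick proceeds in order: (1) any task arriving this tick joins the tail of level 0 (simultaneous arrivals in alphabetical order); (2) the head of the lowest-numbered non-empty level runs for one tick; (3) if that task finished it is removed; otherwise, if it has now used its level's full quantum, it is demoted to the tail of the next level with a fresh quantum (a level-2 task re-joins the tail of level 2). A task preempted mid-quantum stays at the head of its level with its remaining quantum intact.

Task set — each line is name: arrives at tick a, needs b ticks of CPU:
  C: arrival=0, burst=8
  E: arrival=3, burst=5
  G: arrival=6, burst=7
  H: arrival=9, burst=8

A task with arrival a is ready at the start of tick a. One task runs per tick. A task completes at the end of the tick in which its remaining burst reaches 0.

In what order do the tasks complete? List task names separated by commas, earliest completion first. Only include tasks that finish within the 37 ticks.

completion order = E, C, G, H

t=0: L0/L1/L2 = C/-/- → run C
t=1: L0/L1/L2 = C/-/- → run C
t=2: L0/L1/L2 = -/C/- → run C
t=3: L0/L1/L2 = E/C/- → run E
t=4: L0/L1/L2 = E/C/- → run E
t=5: L0/L1/L2 = -/CE/- → run C
t=6: L0/L1/L2 = G/CE/- → run G
t=7: L0/L1/L2 = G/CE/- → run G
t=8: L0/L1/L2 = -/CEG/- → run C
t=9: L0/L1/L2 = H/CEG/- → run H
t=10: L0/L1/L2 = H/CEG/- → run H
t=11: L0/L1/L2 = -/CEGH/- → run C
t=12: L0/L1/L2 = -/EGH/C → run E
t=13: L0/L1/L2 = -/EGH/C → run E
t=14: L0/L1/L2 = -/EGH/C → run E
t=15: L0/L1/L2 = -/GH/C → run G
t=16: L0/L1/L2 = -/GH/C → run G
t=17: L0/L1/L2 = -/GH/C → run G
t=18: L0/L1/L2 = -/GH/C → run G
t=19: L0/L1/L2 = -/H/CG → run H
t=20: L0/L1/L2 = -/H/CG → run H
t=21: L0/L1/L2 = -/H/CG → run H
t=22: L0/L1/L2 = -/H/CG → run H
t=23: L0/L1/L2 = -/-/CGH → run C
t=24: L0/L1/L2 = -/-/CGH → run C
t=25: L0/L1/L2 = -/-/GH → run G
t=26: L0/L1/L2 = -/-/H → run H
t=27: L0/L1/L2 = -/-/H → run H
t=28: (idle)
t=29: (idle)
t=30: (idle)
t=31: (idle)
t=32: (idle)
t=33: (idle)
t=34: (idle)
t=35: (idle)
t=36: (idle)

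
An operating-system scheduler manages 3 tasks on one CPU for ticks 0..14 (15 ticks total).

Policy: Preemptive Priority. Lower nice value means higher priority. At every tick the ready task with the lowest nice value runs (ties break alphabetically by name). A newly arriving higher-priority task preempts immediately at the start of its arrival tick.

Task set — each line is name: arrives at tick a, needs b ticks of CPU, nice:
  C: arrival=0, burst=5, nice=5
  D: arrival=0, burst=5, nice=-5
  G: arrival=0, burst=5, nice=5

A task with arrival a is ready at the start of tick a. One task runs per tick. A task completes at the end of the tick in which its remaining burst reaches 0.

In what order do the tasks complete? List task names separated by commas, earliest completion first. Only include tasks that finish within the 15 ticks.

completion order = D, C, G

t=0: ready={C,D,G} → run D
t=1: ready={C,D,G} → run D
t=2: ready={C,D,G} → run D
t=3: ready={C,D,G} → run D
t=4: ready={C,D,G} → run D
t=5: ready={C,G} → run C
t=6: ready={C,G} → run C
t=7: ready={C,G} → run C
t=8: ready={C,G} → run C
t=9: ready={C,G} → run C
t=10: ready={G} → run G
t=11: ready={G} → run G
t=12: ready={G} → run G
t=13: ready={G} → run G
t=14: ready={G} → run G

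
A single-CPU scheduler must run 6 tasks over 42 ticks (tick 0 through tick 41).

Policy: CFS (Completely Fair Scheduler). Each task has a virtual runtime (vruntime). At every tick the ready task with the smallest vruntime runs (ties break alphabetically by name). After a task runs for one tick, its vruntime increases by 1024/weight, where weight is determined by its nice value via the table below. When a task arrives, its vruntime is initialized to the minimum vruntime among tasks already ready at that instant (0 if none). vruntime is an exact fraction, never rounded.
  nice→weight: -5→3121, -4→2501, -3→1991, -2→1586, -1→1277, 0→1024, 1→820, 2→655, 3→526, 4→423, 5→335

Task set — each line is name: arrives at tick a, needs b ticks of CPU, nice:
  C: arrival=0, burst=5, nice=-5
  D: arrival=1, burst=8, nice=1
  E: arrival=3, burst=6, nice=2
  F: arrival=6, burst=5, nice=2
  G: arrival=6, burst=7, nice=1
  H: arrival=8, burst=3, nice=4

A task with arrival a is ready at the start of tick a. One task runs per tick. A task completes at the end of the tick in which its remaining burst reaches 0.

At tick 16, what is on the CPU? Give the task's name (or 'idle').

t=0: vr[C=0] → run C
t=1: vr[C=1024/3121 D=1024/3121] → run C
t=2: vr[C=2048/3121 D=1024/3121] → run D
t=3: vr[C=2048/3121 D=1008896/639805 E=2048/3121] → run C
t=4: vr[C=3072/3121 D=1008896/639805 E=2048/3121] → run E
t=5: vr[C=3072/3121 D=1008896/639805 E=4537344/2044255] → run C
t=6: vr[C=4096/3121 D=1008896/639805 E=4537344/2044255 F=4096/3121 G=4096/3121] → run C
t=7: vr[D=1008896/639805 E=4537344/2044255 F=4096/3121 G=4096/3121] → run F
t=8: vr[D=1008896/639805 E=4537344/2044255 F=5878784/2044255 G=4096/3121 H=4096/3121] → run G
t=9: vr[D=1008896/639805 E=4537344/2044255 F=5878784/2044255 G=1638656/639805 H=4096/3121] → run H
t=10: vr[D=1008896/639805 E=4537344/2044255 F=5878784/2044255 G=1638656/639805 H=4928512/1320183] → run D
t=11: vr[D=1807872/639805 E=4537344/2044255 F=5878784/2044255 G=1638656/639805 H=4928512/1320183] → run E
t=12: vr[D=1807872/639805 E=7733248/2044255 F=5878784/2044255 G=1638656/639805 H=4928512/1320183] → run G
t=13: vr[D=1807872/639805 E=7733248/2044255 F=5878784/2044255 G=2437632/639805 H=4928512/1320183] → run D
t=14: vr[D=2606848/639805 E=7733248/2044255 F=5878784/2044255 G=2437632/639805 H=4928512/1320183] → run F
t=15: vr[D=2606848/639805 E=7733248/2044255 F=9074688/2044255 G=2437632/639805 H=4928512/1320183] → run H
t=16: vr[D=2606848/639805 E=7733248/2044255 F=9074688/2044255 G=2437632/639805 H=8124416/1320183] → run E
t=17: vr[D=2606848/639805 E=10929152/2044255 F=9074688/2044255 G=2437632/639805 H=8124416/1320183] → run G
t=18: vr[D=2606848/639805 E=10929152/2044255 F=9074688/2044255 G=3236608/639805 H=8124416/1320183] → run D
t=19: vr[D=3405824/639805 E=10929152/2044255 F=9074688/2044255 G=3236608/639805 H=8124416/1320183] → run F
t=20: vr[D=3405824/639805 E=10929152/2044255 F=12270592/2044255 G=3236608/639805 H=8124416/1320183] → run G
t=21: vr[D=3405824/639805 E=10929152/2044255 F=12270592/2044255 G=4035584/639805 H=8124416/1320183] → run D
t=22: vr[D=840960/127961 E=10929152/2044255 F=12270592/2044255 G=4035584/639805 H=8124416/1320183] → run E
t=23: vr[D=840960/127961 E=14125056/2044255 F=12270592/2044255 G=4035584/639805 H=8124416/1320183] → run F
t=24: vr[D=840960/127961 E=14125056/2044255 F=15466496/2044255 G=4035584/639805 H=8124416/1320183] → run H
t=25: vr[D=840960/127961 E=14125056/2044255 F=15466496/2044255 G=4035584/639805] → run G
t=26: vr[D=840960/127961 E=14125056/2044255 F=15466496/2044255 G=966912/127961] → run D
t=27: vr[D=5003776/639805 E=14125056/2044255 F=15466496/2044255 G=966912/127961] → run E
t=28: vr[D=5003776/639805 E=3464192/408851 F=15466496/2044255 G=966912/127961] → run G
t=29: vr[D=5003776/639805 E=3464192/408851 F=15466496/2044255 G=5633536/639805] → run F
t=30: vr[D=5003776/639805 E=3464192/408851 G=5633536/639805] → run D
t=31: vr[D=5802752/639805 E=3464192/408851 G=5633536/639805] → run E
t=32: vr[D=5802752/639805 G=5633536/639805] → run G
t=33: vr[D=5802752/639805] → run D
t=34: (idle)
t=35: (idle)
t=36: (idle)
t=37: (idle)
t=38: (idle)
t=39: (idle)
t=40: (idle)
t=41: (idle)

running at tick 16 = E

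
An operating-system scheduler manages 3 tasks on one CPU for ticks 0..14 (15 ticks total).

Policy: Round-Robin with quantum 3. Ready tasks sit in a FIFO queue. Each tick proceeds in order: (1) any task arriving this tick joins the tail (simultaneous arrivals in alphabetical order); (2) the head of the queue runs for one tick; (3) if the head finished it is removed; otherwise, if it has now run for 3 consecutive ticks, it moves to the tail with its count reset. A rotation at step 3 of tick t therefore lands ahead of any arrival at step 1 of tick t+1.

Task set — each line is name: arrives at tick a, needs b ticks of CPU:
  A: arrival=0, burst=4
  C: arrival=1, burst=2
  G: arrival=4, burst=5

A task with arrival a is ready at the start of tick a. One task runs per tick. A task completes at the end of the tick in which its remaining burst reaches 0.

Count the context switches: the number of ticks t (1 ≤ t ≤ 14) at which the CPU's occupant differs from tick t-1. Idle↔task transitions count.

t=0: queue=[A] q_used=0 → run A
t=1: queue=[A,C] q_used=1 → run A
t=2: queue=[A,C] q_used=2 → run A
t=3: queue=[C,A] q_used=0 → run C
t=4: queue=[C,A,G] q_used=1 → run C
t=5: queue=[A,G] q_used=0 → run A
t=6: queue=[G] q_used=0 → run G
t=7: queue=[G] q_used=1 → run G
t=8: queue=[G] q_used=2 → run G
t=9: queue=[G] q_used=0 → run G
t=10: queue=[G] q_used=1 → run G
t=11: (idle)
t=12: (idle)
t=13: (idle)
t=14: (idle)

context switches = 4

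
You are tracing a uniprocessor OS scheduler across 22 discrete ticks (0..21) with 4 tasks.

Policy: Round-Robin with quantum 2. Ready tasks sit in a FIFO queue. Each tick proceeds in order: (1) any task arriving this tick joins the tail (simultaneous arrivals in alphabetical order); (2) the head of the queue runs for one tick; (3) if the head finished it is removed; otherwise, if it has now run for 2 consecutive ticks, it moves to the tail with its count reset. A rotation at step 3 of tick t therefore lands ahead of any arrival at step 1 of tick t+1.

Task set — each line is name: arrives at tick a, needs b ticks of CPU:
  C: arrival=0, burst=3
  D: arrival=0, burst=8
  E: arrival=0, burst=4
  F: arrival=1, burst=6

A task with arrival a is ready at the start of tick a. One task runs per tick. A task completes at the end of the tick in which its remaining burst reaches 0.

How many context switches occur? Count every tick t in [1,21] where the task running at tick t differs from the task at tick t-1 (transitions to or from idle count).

context switches = 11

t=0: queue=[C,D,E] q_used=0 → run C
t=1: queue=[C,D,E,F] q_used=1 → run C
t=2: queue=[D,E,F,C] q_used=0 → run D
t=3: queue=[D,E,F,C] q_used=1 → run D
t=4: queue=[E,F,C,D] q_used=0 → run E
t=5: queue=[E,F,C,D] q_used=1 → run E
t=6: queue=[F,C,D,E] q_used=0 → run F
t=7: queue=[F,C,D,E] q_used=1 → run F
t=8: queue=[C,D,E,F] q_used=0 → run C
t=9: queue=[D,E,F] q_used=0 → run D
t=10: queue=[D,E,F] q_used=1 → run D
t=11: queue=[E,F,D] q_used=0 → run E
t=12: queue=[E,F,D] q_used=1 → run E
t=13: queue=[F,D] q_used=0 → run F
t=14: queue=[F,D] q_used=1 → run F
t=15: queue=[D,F] q_used=0 → run D
t=16: queue=[D,F] q_used=1 → run D
t=17: queue=[F,D] q_used=0 → run F
t=18: queue=[F,D] q_used=1 → run F
t=19: queue=[D] q_used=0 → run D
t=20: queue=[D] q_used=1 → run D
t=21: (idle)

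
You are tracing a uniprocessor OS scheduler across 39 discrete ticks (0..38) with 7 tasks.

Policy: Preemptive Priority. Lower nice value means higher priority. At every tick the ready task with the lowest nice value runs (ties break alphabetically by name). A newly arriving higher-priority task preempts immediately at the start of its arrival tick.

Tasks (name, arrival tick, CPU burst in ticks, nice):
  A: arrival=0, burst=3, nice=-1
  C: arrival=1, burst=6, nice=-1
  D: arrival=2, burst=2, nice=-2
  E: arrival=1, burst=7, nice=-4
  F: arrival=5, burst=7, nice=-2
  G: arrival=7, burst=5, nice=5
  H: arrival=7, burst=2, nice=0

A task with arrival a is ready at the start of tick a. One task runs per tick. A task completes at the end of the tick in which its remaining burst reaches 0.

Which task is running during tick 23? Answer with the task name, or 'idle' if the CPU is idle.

t=0: ready={A} → run A
t=1: ready={A,C,E} → run E
t=2: ready={A,C,D,E} → run E
t=3: ready={A,C,D,E} → run E
t=4: ready={A,C,D,E} → run E
t=5: ready={A,C,D,E,F} → run E
t=6: ready={A,C,D,E,F} → run E
t=7: ready={A,C,D,E,F,G,H} → run E
t=8: ready={A,C,D,F,G,H} → run D
t=9: ready={A,C,D,F,G,H} → run D
t=10: ready={A,C,F,G,H} → run F
t=11: ready={A,C,F,G,H} → run F
t=12: ready={A,C,F,G,H} → run F
t=13: ready={A,C,F,G,H} → run F
t=14: ready={A,C,F,G,H} → run F
t=15: ready={A,C,F,G,H} → run F
t=16: ready={A,C,F,G,H} → run F
t=17: ready={A,C,G,H} → run A
t=18: ready={A,C,G,H} → run A
t=19: ready={C,G,H} → run C
t=20: ready={C,G,H} → run C
t=21: ready={C,G,H} → run C
t=22: ready={C,G,H} → run C
t=23: ready={C,G,H} → run C
t=24: ready={C,G,H} → run C
t=25: ready={G,H} → run H
t=26: ready={G,H} → run H
t=27: ready={G} → run G
t=28: ready={G} → run G
t=29: ready={G} → run G
t=30: ready={G} → run G
t=31: ready={G} → run G
t=32: (idle)
t=33: (idle)
t=34: (idle)
t=35: (idle)
t=36: (idle)
t=37: (idle)
t=38: (idle)

running at tick 23 = C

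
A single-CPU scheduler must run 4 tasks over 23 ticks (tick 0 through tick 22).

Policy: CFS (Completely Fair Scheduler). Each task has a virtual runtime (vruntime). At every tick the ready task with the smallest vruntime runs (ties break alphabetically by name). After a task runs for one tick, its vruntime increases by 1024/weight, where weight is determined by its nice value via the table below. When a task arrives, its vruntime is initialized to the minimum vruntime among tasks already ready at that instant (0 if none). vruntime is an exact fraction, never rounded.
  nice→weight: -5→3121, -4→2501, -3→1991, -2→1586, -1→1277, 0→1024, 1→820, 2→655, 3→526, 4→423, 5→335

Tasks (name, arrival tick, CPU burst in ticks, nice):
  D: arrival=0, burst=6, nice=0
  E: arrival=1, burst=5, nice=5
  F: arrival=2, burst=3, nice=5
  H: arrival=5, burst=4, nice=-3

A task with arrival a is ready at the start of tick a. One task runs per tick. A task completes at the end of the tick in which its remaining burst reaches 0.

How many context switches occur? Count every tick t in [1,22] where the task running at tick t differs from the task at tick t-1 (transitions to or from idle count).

t=0: vr[D=0] → run D
t=1: vr[D=1 E=1] → run D
t=2: vr[D=2 E=1 F=1] → run E
t=3: vr[D=2 E=1359/335 F=1] → run F
t=4: vr[D=2 E=1359/335 F=1359/335] → run D
t=5: vr[D=3 E=1359/335 F=1359/335 H=3] → run D
t=6: vr[D=4 E=1359/335 F=1359/335 H=3] → run H
t=7: vr[D=4 E=1359/335 F=1359/335 H=6997/1991] → run H
t=8: vr[D=4 E=1359/335 F=1359/335 H=8021/1991] → run D
t=9: vr[D=5 E=1359/335 F=1359/335 H=8021/1991] → run H
t=10: vr[D=5 E=1359/335 F=1359/335 H=9045/1991] → run E
t=11: vr[D=5 E=2383/335 F=1359/335 H=9045/1991] → run F
t=12: vr[D=5 E=2383/335 F=2383/335 H=9045/1991] → run H
t=13: vr[D=5 E=2383/335 F=2383/335] → run D
t=14: vr[E=2383/335 F=2383/335] → run E
t=15: vr[E=3407/335 F=2383/335] → run F
t=16: vr[E=3407/335] → run E
t=17: vr[E=4431/335] → run E
t=18: (idle)
t=19: (idle)
t=20: (idle)
t=21: (idle)
t=22: (idle)

context switches = 14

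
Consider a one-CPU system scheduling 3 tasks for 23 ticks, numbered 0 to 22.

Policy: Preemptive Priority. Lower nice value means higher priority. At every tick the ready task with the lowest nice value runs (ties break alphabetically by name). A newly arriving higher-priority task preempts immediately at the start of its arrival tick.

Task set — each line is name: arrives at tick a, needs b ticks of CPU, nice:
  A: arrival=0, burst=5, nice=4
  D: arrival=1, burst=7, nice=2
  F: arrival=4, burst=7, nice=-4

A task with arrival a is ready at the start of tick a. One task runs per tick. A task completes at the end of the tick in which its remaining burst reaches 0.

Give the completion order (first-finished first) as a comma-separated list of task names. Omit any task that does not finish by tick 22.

t=0: ready={A} → run A
t=1: ready={A,D} → run D
t=2: ready={A,D} → run D
t=3: ready={A,D} → run D
t=4: ready={A,D,F} → run F
t=5: ready={A,D,F} → run F
t=6: ready={A,D,F} → run F
t=7: ready={A,D,F} → run F
t=8: ready={A,D,F} → run F
t=9: ready={A,D,F} → run F
t=10: ready={A,D,F} → run F
t=11: ready={A,D} → run D
t=12: ready={A,D} → run D
t=13: ready={A,D} → run D
t=14: ready={A,D} → run D
t=15: ready={A} → run A
t=16: ready={A} → run A
t=17: ready={A} → run A
t=18: ready={A} → run A
t=19: (idle)
t=20: (idle)
t=21: (idle)
t=22: (idle)

completion order = F, D, A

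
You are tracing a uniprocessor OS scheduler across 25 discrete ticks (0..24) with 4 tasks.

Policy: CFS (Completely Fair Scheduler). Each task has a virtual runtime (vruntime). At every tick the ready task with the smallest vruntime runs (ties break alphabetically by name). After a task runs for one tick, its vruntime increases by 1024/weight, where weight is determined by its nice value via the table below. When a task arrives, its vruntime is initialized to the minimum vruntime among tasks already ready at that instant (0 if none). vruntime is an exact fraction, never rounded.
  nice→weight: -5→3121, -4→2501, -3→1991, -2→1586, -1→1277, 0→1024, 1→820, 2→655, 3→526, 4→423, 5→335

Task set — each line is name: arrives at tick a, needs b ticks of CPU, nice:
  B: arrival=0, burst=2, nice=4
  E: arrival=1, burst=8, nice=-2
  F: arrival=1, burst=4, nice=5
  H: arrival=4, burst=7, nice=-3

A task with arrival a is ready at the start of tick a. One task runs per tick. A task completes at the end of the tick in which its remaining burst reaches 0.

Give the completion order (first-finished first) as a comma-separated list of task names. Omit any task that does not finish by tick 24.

completion order = B, H, E, F

t=0: vr[B=0] → run B
t=1: vr[B=1024/423 E=1024/423 F=1024/423] → run B
t=2: vr[E=1024/423 F=1024/423] → run E
t=3: vr[E=1028608/335439 F=1024/423] → run F
t=4: vr[E=1028608/335439 F=776192/141705 H=1028608/335439] → run E
t=5: vr[E=1245184/335439 F=776192/141705 H=1028608/335439] → run H
t=6: vr[E=1245184/335439 F=776192/141705 H=2391448064/667859049] → run H
t=7: vr[E=1245184/335439 F=776192/141705 H=2734937600/667859049] → run E
t=8: vr[E=1461760/335439 F=776192/141705 H=2734937600/667859049] → run H
t=9: vr[E=1461760/335439 F=776192/141705 H=3078427136/667859049] → run E
t=10: vr[E=1678336/335439 F=776192/141705 H=3078427136/667859049] → run H
t=11: vr[E=1678336/335439 F=776192/141705 H=3421916672/667859049] → run E
t=12: vr[E=1894912/335439 F=776192/141705 H=3421916672/667859049] → run H
t=13: vr[E=1894912/335439 F=776192/141705 H=3765406208/667859049] → run F
t=14: vr[E=1894912/335439 F=1209344/141705 H=3765406208/667859049] → run H
t=15: vr[E=1894912/335439 F=1209344/141705 H=4108895744/667859049] → run E
t=16: vr[E=2111488/335439 F=1209344/141705 H=4108895744/667859049] → run H
t=17: vr[E=2111488/335439 F=1209344/141705] → run E
t=18: vr[E=2328064/335439 F=1209344/141705] → run E
t=19: vr[F=1209344/141705] → run F
t=20: vr[F=1642496/141705] → run F
t=21: (idle)
t=22: (idle)
t=23: (idle)
t=24: (idle)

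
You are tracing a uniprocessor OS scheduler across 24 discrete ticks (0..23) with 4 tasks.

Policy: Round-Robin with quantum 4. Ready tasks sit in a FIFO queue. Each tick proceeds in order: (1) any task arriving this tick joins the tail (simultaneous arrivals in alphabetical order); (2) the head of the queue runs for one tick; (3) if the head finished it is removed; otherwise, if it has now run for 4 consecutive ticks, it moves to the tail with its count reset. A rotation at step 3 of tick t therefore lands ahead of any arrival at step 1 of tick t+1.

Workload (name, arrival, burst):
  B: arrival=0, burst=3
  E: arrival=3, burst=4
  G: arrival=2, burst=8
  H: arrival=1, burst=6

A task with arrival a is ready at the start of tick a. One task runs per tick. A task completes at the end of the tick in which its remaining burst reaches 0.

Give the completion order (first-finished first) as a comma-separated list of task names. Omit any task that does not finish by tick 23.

t=0: queue=[B] q_used=0 → run B
t=1: queue=[B,H] q_used=1 → run B
t=2: queue=[B,H,G] q_used=2 → run B
t=3: queue=[H,G,E] q_used=0 → run H
t=4: queue=[H,G,E] q_used=1 → run H
t=5: queue=[H,G,E] q_used=2 → run H
t=6: queue=[H,G,E] q_used=3 → run H
t=7: queue=[G,E,H] q_used=0 → run G
t=8: queue=[G,E,H] q_used=1 → run G
t=9: queue=[G,E,H] q_used=2 → run G
t=10: queue=[G,E,H] q_used=3 → run G
t=11: queue=[E,H,G] q_used=0 → run E
t=12: queue=[E,H,G] q_used=1 → run E
t=13: queue=[E,H,G] q_used=2 → run E
t=14: queue=[E,H,G] q_used=3 → run E
t=15: queue=[H,G] q_used=0 → run H
t=16: queue=[H,G] q_used=1 → run H
t=17: queue=[G] q_used=0 → run G
t=18: queue=[G] q_used=1 → run G
t=19: queue=[G] q_used=2 → run G
t=20: queue=[G] q_used=3 → run G
t=21: (idle)
t=22: (idle)
t=23: (idle)

completion order = B, E, H, G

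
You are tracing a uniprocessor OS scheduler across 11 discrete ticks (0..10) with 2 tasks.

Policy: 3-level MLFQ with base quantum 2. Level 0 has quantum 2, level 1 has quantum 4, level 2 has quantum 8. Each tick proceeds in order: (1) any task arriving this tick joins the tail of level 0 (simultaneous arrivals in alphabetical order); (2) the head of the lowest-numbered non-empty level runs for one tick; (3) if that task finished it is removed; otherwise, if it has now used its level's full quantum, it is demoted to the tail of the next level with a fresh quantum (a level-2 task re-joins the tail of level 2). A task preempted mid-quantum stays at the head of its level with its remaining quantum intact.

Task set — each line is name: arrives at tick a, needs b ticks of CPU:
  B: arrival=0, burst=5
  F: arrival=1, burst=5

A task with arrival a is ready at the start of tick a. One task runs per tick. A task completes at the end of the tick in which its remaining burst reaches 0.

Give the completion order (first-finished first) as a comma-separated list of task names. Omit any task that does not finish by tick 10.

completion order = B, F

t=0: L0/L1/L2 = B/-/- → run B
t=1: L0/L1/L2 = BF/-/- → run B
t=2: L0/L1/L2 = F/B/- → run F
t=3: L0/L1/L2 = F/B/- → run F
t=4: L0/L1/L2 = -/BF/- → run B
t=5: L0/L1/L2 = -/BF/- → run B
t=6: L0/L1/L2 = -/BF/- → run B
t=7: L0/L1/L2 = -/F/- → run F
t=8: L0/L1/L2 = -/F/- → run F
t=9: L0/L1/L2 = -/F/- → run F
t=10: (idle)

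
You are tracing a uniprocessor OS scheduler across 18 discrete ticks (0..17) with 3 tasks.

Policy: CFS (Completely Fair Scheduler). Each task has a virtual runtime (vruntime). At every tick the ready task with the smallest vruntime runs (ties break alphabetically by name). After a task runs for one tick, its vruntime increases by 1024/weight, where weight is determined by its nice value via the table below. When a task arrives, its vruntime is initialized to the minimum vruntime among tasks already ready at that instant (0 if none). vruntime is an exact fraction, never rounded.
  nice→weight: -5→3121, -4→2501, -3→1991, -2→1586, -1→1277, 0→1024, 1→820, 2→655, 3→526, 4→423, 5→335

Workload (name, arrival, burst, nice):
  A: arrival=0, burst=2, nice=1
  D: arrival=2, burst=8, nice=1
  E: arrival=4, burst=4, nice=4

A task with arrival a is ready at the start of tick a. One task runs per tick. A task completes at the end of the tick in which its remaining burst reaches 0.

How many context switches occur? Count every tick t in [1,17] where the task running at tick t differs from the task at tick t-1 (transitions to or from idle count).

t=0: vr[A=0] → run A
t=1: vr[A=256/205] → run A
t=2: vr[D=0] → run D
t=3: vr[D=256/205] → run D
t=4: vr[D=512/205 E=512/205] → run D
t=5: vr[D=768/205 E=512/205] → run E
t=6: vr[D=768/205 E=426496/86715] → run D
t=7: vr[D=1024/205 E=426496/86715] → run E
t=8: vr[D=1024/205 E=636416/86715] → run D
t=9: vr[D=256/41 E=636416/86715] → run D
t=10: vr[D=1536/205 E=636416/86715] → run E
t=11: vr[D=1536/205 E=282112/28905] → run D
t=12: vr[D=1792/205 E=282112/28905] → run D
t=13: vr[E=282112/28905] → run E
t=14: (idle)
t=15: (idle)
t=16: (idle)
t=17: (idle)

context switches = 9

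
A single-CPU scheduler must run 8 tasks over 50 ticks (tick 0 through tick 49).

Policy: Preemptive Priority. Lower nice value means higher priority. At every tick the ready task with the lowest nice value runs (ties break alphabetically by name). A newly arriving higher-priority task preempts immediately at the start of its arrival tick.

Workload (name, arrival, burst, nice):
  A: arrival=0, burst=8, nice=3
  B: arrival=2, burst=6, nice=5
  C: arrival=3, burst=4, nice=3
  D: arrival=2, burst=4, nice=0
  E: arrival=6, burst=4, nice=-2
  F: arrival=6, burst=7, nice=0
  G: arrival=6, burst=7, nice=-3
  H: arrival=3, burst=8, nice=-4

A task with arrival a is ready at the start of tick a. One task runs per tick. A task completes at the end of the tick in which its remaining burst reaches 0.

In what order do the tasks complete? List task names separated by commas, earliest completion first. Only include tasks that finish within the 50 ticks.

t=0: ready={A} → run A
t=1: ready={A} → run A
t=2: ready={A,B,D} → run D
t=3: ready={A,B,C,D,H} → run H
t=4: ready={A,B,C,D,H} → run H
t=5: ready={A,B,C,D,H} → run H
t=6: ready={A,B,C,D,E,F,G,H} → run H
t=7: ready={A,B,C,D,E,F,G,H} → run H
t=8: ready={A,B,C,D,E,F,G,H} → run H
t=9: ready={A,B,C,D,E,F,G,H} → run H
t=10: ready={A,B,C,D,E,F,G,H} → run H
t=11: ready={A,B,C,D,E,F,G} → run G
t=12: ready={A,B,C,D,E,F,G} → run G
t=13: ready={A,B,C,D,E,F,G} → run G
t=14: ready={A,B,C,D,E,F,G} → run G
t=15: ready={A,B,C,D,E,F,G} → run G
t=16: ready={A,B,C,D,E,F,G} → run G
t=17: ready={A,B,C,D,E,F,G} → run G
t=18: ready={A,B,C,D,E,F} → run E
t=19: ready={A,B,C,D,E,F} → run E
t=20: ready={A,B,C,D,E,F} → run E
t=21: ready={A,B,C,D,E,F} → run E
t=22: ready={A,B,C,D,F} → run D
t=23: ready={A,B,C,D,F} → run D
t=24: ready={A,B,C,D,F} → run D
t=25: ready={A,B,C,F} → run F
t=26: ready={A,B,C,F} → run F
t=27: ready={A,B,C,F} → run F
t=28: ready={A,B,C,F} → run F
t=29: ready={A,B,C,F} → run F
t=30: ready={A,B,C,F} → run F
t=31: ready={A,B,C,F} → run F
t=32: ready={A,B,C} → run A
t=33: ready={A,B,C} → run A
t=34: ready={A,B,C} → run A
t=35: ready={A,B,C} → run A
t=36: ready={A,B,C} → run A
t=37: ready={A,B,C} → run A
t=38: ready={B,C} → run C
t=39: ready={B,C} → run C
t=40: ready={B,C} → run C
t=41: ready={B,C} → run C
t=42: ready={B} → run B
t=43: ready={B} → run B
t=44: ready={B} → run B
t=45: ready={B} → run B
t=46: ready={B} → run B
t=47: ready={B} → run B
t=48: (idle)
t=49: (idle)

completion order = H, G, E, D, F, A, C, B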